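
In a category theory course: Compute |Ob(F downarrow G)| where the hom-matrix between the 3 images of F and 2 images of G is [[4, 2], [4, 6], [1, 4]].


Objects of (F downarrow G) are triples (a, b, h: F(a)->G(b)).
The count equals the sum of all entries in the hom-matrix.
sum(row 0) = 6
sum(row 1) = 10
sum(row 2) = 5
Grand total = 21

21


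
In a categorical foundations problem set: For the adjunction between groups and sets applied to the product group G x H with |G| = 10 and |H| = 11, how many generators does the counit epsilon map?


The counit epsilon_K: F(U(K)) -> K of the Free-Forgetful adjunction
maps |K| generators of F(U(K)) into K. For K = G x H (the product group),
|G x H| = |G| * |H|.
Total generators mapped = 10 * 11 = 110.

110


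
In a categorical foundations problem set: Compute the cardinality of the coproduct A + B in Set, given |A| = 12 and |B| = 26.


In Set, the coproduct A + B is the disjoint union.
|A + B| = |A| + |B| = 12 + 26 = 38

38


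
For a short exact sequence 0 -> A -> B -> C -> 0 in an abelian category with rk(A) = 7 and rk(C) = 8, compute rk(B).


For a short exact sequence 0 -> A -> B -> C -> 0,
rank is additive: rank(B) = rank(A) + rank(C).
rank(B) = 7 + 8 = 15

15


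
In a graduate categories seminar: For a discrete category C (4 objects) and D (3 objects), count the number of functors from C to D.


A functor from a discrete category C to D is determined by
where each object maps. Each of the 4 objects of C can map
to any of the 3 objects of D independently.
Number of functors = 3^4 = 81

81


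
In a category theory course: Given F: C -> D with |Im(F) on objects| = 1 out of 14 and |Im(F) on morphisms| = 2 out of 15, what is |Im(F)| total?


The image of F consists of distinct objects and distinct morphisms.
|Im(F)| on objects = 1
|Im(F)| on morphisms = 2
Total image cardinality = 1 + 2 = 3

3


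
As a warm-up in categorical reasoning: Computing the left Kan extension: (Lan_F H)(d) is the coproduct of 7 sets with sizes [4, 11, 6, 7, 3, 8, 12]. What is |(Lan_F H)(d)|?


Pointwise, the left Kan extension (Lan_F H)(d) is the colimit, indexed
by the comma category (F downarrow d), of H composed with the
projection (F downarrow d) -> C. Here that colimit is given
as a coproduct (disjoint union) of sets, so its cardinality is the
sum of the sizes of the summands.
Coproduct of sets with sizes: 4 + 11 + 6 + 7 + 3 + 8 + 12
= 51

51


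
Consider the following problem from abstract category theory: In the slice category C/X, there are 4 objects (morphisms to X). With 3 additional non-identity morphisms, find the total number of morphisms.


In the slice category C/X, objects are morphisms to X.
Identity morphisms: 4 (one per object of C/X).
Non-identity morphisms: 3.
Total = 4 + 3 = 7

7


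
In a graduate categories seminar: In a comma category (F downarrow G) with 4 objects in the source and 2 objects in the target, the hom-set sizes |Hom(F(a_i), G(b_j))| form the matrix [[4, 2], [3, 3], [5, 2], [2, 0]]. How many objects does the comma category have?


Objects of (F downarrow G) are triples (a, b, h: F(a)->G(b)).
The count equals the sum of all entries in the hom-matrix.
sum(row 0) = 6
sum(row 1) = 6
sum(row 2) = 7
sum(row 3) = 2
Grand total = 21

21


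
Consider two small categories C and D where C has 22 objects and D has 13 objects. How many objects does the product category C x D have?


The product category C x D has objects that are pairs (c, d).
Number of pairs = |Ob(C)| * |Ob(D)| = 22 * 13 = 286

286


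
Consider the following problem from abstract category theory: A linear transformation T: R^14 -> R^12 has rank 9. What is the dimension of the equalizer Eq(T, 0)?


The equalizer of f and the zero map is ker(f).
By the rank-nullity theorem: dim(ker(f)) = dim(domain) - rank(f).
dim(ker(f)) = 14 - 9 = 5

5


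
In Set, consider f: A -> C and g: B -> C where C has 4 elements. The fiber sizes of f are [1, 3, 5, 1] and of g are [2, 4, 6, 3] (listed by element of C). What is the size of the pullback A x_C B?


The pullback A x_C B consists of pairs (a, b) with f(a) = g(b).
For each element c in C, the fiber product has |f^-1(c)| * |g^-1(c)| elements.
Summing over C: 1 * 2 + 3 * 4 + 5 * 6 + 1 * 3
= 2 + 12 + 30 + 3 = 47

47


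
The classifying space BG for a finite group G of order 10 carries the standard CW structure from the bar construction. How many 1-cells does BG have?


In the bar-construction CW model of BG, the n-cells are indexed by
n-tuples [g_1|...|g_n] of non-identity elements of G (degenerate
simplices with some g_i = e do not contribute cells), so there are
(|G| - 1)^n n-cells.
For dim = 1 with |G| = 10:
cells = (10 - 1)^1 = 9^1 = 9

9


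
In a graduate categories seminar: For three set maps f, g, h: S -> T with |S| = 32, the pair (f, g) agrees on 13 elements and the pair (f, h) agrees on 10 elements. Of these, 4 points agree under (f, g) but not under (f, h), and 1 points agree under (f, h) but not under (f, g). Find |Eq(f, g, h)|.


Eq(f, g, h) is the triple-agreement set: points in S where all three
maps take the same value. Using inclusion-exclusion on the pairwise data:
Pair (f, g) agrees on 13 points; pair (f, h) on 10 points.
Points agreeing under (f, g) but not (f, h) = 4; under (f, h) but not (f, g) = 1.
Triple-agreement = agreement-in-(f, g) minus points that agree under (f, g) but not (f, h):
|Eq(f, g, h)| = 13 - 4 = 9
(cross-check via (f, h): 10 - 1 = 9.)

9


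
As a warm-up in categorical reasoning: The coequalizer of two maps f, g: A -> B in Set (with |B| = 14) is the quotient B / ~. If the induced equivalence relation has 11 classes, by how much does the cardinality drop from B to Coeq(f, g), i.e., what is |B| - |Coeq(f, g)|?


The coequalizer Coeq(f, g) = B / ~ has one element per equivalence class.
|B| = 14, |Coeq(f, g)| = 11.
|B| - |Coeq(f, g)| = 14 - 11 = 3.

3


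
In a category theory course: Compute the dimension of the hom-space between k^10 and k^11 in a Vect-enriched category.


In Vect-enriched categories, Hom(k^n, k^m) is the space of m x n matrices.
dim(Hom(k^10, k^11)) = 11 * 10 = 110

110


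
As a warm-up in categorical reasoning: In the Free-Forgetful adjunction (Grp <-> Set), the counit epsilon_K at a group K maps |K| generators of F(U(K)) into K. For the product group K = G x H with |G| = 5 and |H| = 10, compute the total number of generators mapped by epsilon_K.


The counit epsilon_K: F(U(K)) -> K of the Free-Forgetful adjunction
maps |K| generators of F(U(K)) into K. For K = G x H (the product group),
|G x H| = |G| * |H|.
Total generators mapped = 5 * 10 = 50.

50


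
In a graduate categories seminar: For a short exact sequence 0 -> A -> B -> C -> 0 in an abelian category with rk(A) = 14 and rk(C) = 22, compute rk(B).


For a short exact sequence 0 -> A -> B -> C -> 0,
rank is additive: rank(B) = rank(A) + rank(C).
rank(B) = 14 + 22 = 36

36


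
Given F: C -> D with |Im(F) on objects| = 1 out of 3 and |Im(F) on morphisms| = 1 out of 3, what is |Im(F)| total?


The image of F consists of distinct objects and distinct morphisms.
|Im(F)| on objects = 1
|Im(F)| on morphisms = 1
Total image cardinality = 1 + 1 = 2

2


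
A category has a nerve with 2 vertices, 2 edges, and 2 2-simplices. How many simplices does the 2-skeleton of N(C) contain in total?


The 2-skeleton of the nerve N(C) consists of simplices in dimensions 0, 1, 2:
  |N(C)_0| = 2 (objects)
  |N(C)_1| = 2 (morphisms)
  |N(C)_2| = 2 (composable pairs)
Total = 2 + 2 + 2 = 6

6


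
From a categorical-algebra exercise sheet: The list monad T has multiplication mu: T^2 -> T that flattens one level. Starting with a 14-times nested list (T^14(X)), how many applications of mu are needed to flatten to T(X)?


Each application of mu: T^2 -> T removes one layer of nesting.
Starting at depth 14 (i.e., T^14(X)), we need to reach T(X).
Number of mu applications = 14 - 1 = 13

13


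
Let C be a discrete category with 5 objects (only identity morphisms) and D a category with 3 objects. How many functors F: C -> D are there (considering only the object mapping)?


A functor from a discrete category C to D is determined by
where each object maps. Each of the 5 objects of C can map
to any of the 3 objects of D independently.
Number of functors = 3^5 = 243

243


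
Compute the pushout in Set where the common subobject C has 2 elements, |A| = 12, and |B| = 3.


The pushout A +_C B identifies the images of C in A and B.
|A +_C B| = |A| + |B| - |C| (for injections).
= 12 + 3 - 2 = 13

13


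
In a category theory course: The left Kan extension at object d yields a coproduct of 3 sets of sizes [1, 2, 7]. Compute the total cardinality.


Pointwise, the left Kan extension (Lan_F H)(d) is the colimit, indexed
by the comma category (F downarrow d), of H composed with the
projection (F downarrow d) -> C. Here that colimit is given
as a coproduct (disjoint union) of sets, so its cardinality is the
sum of the sizes of the summands.
Coproduct of sets with sizes: 1 + 2 + 7
= 10

10


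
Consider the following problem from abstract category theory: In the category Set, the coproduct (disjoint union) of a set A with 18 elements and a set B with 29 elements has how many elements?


In Set, the coproduct A + B is the disjoint union.
|A + B| = |A| + |B| = 18 + 29 = 47

47


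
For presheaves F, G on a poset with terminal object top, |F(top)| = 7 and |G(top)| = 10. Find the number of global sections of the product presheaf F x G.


Global sections of a presheaf on a poset with terminal top satisfy
Gamma(H) ~ H(top). Presheaves admit pointwise products, so
(F x G)(top) = F(top) x G(top) (Cartesian product).
|Gamma(F x G)| = |F(top)| * |G(top)| = 7 * 10 = 70.

70


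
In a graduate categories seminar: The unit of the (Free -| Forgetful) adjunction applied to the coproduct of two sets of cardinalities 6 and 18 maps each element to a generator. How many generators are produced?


The unit eta_X: X -> U(F(X)) of the Free-Forgetful adjunction
maps each element of X to a generator of F(X). For X = S + T (disjoint
union in Set), |S + T| = |S| + |T|.
Total mappings = 6 + 18 = 24.

24


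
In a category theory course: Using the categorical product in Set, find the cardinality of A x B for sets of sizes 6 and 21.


In Set, the product A x B is the Cartesian product.
By the universal property, |A x B| = |A| * |B|.
|A x B| = 6 * 21 = 126

126


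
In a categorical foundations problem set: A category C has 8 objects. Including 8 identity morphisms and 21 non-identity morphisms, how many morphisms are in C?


Each object has an identity morphism, giving 8 identities.
Adding the 21 non-identity morphisms:
Total = 8 + 21 = 29

29


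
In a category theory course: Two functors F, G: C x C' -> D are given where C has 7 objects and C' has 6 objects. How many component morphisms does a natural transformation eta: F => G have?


A natural transformation eta: F => G assigns one component morphism per
object of the domain category.
The domain is the product category C x C', so
|Ob(C x C')| = |Ob(C)| * |Ob(C')| = 7 * 6 = 42.
Therefore eta has 42 component morphisms.

42


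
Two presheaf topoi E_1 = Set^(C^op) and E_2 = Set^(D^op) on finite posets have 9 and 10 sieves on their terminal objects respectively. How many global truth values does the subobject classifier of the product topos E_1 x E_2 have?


In a product of presheaf topoi E_1 x E_2, the subobject classifier
is Omega = Omega_1 x Omega_2 (componentwise), so
|Omega(top)| = |Omega_1(top_1)| * |Omega_2(top_2)|.
= 9 * 10 = 90.

90


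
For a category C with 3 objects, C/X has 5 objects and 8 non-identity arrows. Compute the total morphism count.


In the slice category C/X, objects are morphisms to X.
Identity morphisms: 5 (one per object of C/X).
Non-identity morphisms: 8.
Total = 5 + 8 = 13

13


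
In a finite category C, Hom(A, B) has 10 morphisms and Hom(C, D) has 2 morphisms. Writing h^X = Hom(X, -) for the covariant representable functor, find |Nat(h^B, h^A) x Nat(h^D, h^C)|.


By the Yoneda lemma, Nat(h^B, h^A) is isomorphic to Hom(A, B),
so |Nat(h^B, h^A)| = |Hom(A, B)| and |Nat(h^D, h^C)| = |Hom(C, D)|.
|Hom(A, B)| = 10, |Hom(C, D)| = 2.
|Nat(h^B, h^A) x Nat(h^D, h^C)| = 10 * 2 = 20

20


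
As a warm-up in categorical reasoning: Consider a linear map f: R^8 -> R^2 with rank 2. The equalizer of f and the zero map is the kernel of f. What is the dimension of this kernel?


The equalizer of f and the zero map is ker(f).
By the rank-nullity theorem: dim(ker(f)) = dim(domain) - rank(f).
dim(ker(f)) = 8 - 2 = 6

6


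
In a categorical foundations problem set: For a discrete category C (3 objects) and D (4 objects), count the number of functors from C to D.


A functor from a discrete category C to D is determined by
where each object maps. Each of the 3 objects of C can map
to any of the 4 objects of D independently.
Number of functors = 4^3 = 64

64


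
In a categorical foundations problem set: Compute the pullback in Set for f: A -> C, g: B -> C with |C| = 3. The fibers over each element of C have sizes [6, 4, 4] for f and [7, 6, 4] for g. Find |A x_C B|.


The pullback A x_C B consists of pairs (a, b) with f(a) = g(b).
For each element c in C, the fiber product has |f^-1(c)| * |g^-1(c)| elements.
Summing over C: 6 * 7 + 4 * 6 + 4 * 4
= 42 + 24 + 16 = 82

82


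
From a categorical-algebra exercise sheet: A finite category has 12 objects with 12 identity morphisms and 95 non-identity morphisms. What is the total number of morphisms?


Each object has an identity morphism, giving 12 identities.
Adding the 95 non-identity morphisms:
Total = 12 + 95 = 107

107


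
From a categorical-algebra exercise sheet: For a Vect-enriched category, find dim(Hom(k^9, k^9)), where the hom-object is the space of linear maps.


In Vect-enriched categories, Hom(k^n, k^m) is the space of m x n matrices.
dim(Hom(k^9, k^9)) = 9 * 9 = 81

81


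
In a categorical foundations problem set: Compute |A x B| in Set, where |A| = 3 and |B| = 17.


In Set, the product A x B is the Cartesian product.
By the universal property, |A x B| = |A| * |B|.
|A x B| = 3 * 17 = 51

51


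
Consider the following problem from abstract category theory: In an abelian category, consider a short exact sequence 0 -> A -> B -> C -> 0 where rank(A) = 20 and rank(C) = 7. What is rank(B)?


For a short exact sequence 0 -> A -> B -> C -> 0,
rank is additive: rank(B) = rank(A) + rank(C).
rank(B) = 20 + 7 = 27

27


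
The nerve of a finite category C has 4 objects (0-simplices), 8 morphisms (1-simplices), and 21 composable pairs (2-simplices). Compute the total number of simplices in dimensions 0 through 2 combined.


The 2-skeleton of the nerve N(C) consists of simplices in dimensions 0, 1, 2:
  |N(C)_0| = 4 (objects)
  |N(C)_1| = 8 (morphisms)
  |N(C)_2| = 21 (composable pairs)
Total = 4 + 8 + 21 = 33

33


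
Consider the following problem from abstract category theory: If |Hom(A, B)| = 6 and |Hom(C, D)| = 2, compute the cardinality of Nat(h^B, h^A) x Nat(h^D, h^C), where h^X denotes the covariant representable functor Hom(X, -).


By the Yoneda lemma, Nat(h^B, h^A) is isomorphic to Hom(A, B),
so |Nat(h^B, h^A)| = |Hom(A, B)| and |Nat(h^D, h^C)| = |Hom(C, D)|.
|Hom(A, B)| = 6, |Hom(C, D)| = 2.
|Nat(h^B, h^A) x Nat(h^D, h^C)| = 6 * 2 = 12

12


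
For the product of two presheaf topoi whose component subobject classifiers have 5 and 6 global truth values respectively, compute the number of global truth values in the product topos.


In a product of presheaf topoi E_1 x E_2, the subobject classifier
is Omega = Omega_1 x Omega_2 (componentwise), so
|Omega(top)| = |Omega_1(top_1)| * |Omega_2(top_2)|.
= 5 * 6 = 30.

30


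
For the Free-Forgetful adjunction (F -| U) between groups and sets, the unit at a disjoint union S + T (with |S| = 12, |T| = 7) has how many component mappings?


The unit eta_X: X -> U(F(X)) of the Free-Forgetful adjunction
maps each element of X to a generator of F(X). For X = S + T (disjoint
union in Set), |S + T| = |S| + |T|.
Total mappings = 12 + 7 = 19.

19


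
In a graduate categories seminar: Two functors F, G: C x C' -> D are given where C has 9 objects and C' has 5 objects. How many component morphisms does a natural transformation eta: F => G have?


A natural transformation eta: F => G assigns one component morphism per
object of the domain category.
The domain is the product category C x C', so
|Ob(C x C')| = |Ob(C)| * |Ob(C')| = 9 * 5 = 45.
Therefore eta has 45 component morphisms.

45


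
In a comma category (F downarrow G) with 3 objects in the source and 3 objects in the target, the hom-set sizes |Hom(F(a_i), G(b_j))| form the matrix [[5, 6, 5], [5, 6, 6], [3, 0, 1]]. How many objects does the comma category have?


Objects of (F downarrow G) are triples (a, b, h: F(a)->G(b)).
The count equals the sum of all entries in the hom-matrix.
sum(row 0) = 16
sum(row 1) = 17
sum(row 2) = 4
Grand total = 37

37


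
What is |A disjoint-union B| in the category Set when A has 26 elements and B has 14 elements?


In Set, the coproduct A + B is the disjoint union.
|A + B| = |A| + |B| = 26 + 14 = 40

40


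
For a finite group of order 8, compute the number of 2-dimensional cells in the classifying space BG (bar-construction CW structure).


In the bar-construction CW model of BG, the n-cells are indexed by
n-tuples [g_1|...|g_n] of non-identity elements of G (degenerate
simplices with some g_i = e do not contribute cells), so there are
(|G| - 1)^n n-cells.
For dim = 2 with |G| = 8:
cells = (8 - 1)^2 = 7^2 = 49

49


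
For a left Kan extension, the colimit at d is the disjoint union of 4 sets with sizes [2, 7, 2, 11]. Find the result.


Pointwise, the left Kan extension (Lan_F H)(d) is the colimit, indexed
by the comma category (F downarrow d), of H composed with the
projection (F downarrow d) -> C. Here that colimit is given
as a coproduct (disjoint union) of sets, so its cardinality is the
sum of the sizes of the summands.
Coproduct of sets with sizes: 2 + 7 + 2 + 11
= 22

22


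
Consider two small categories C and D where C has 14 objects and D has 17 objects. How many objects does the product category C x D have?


The product category C x D has objects that are pairs (c, d).
Number of pairs = |Ob(C)| * |Ob(D)| = 14 * 17 = 238

238


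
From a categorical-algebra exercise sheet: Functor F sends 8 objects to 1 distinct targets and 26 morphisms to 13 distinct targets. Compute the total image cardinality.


The image of F consists of distinct objects and distinct morphisms.
|Im(F)| on objects = 1
|Im(F)| on morphisms = 13
Total image cardinality = 1 + 13 = 14

14


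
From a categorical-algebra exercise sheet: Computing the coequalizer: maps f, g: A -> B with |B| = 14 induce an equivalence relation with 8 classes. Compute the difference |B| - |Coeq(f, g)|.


The coequalizer Coeq(f, g) = B / ~ has one element per equivalence class.
|B| = 14, |Coeq(f, g)| = 8.
|B| - |Coeq(f, g)| = 14 - 8 = 6.

6


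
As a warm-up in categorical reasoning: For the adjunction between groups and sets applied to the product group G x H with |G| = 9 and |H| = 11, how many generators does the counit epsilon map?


The counit epsilon_K: F(U(K)) -> K of the Free-Forgetful adjunction
maps |K| generators of F(U(K)) into K. For K = G x H (the product group),
|G x H| = |G| * |H|.
Total generators mapped = 9 * 11 = 99.

99


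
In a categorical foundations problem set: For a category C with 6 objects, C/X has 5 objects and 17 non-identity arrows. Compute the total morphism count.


In the slice category C/X, objects are morphisms to X.
Identity morphisms: 5 (one per object of C/X).
Non-identity morphisms: 17.
Total = 5 + 17 = 22

22


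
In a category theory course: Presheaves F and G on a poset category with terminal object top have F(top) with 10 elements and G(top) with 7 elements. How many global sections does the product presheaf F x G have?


Global sections of a presheaf on a poset with terminal top satisfy
Gamma(H) ~ H(top). Presheaves admit pointwise products, so
(F x G)(top) = F(top) x G(top) (Cartesian product).
|Gamma(F x G)| = |F(top)| * |G(top)| = 10 * 7 = 70.

70


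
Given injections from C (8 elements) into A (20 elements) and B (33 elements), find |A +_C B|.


The pushout A +_C B identifies the images of C in A and B.
|A +_C B| = |A| + |B| - |C| (for injections).
= 20 + 33 - 8 = 45

45


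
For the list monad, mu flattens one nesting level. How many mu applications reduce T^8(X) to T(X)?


Each application of mu: T^2 -> T removes one layer of nesting.
Starting at depth 8 (i.e., T^8(X)), we need to reach T(X).
Number of mu applications = 8 - 1 = 7

7


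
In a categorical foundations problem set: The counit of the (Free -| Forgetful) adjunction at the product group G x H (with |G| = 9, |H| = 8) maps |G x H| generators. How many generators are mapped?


The counit epsilon_K: F(U(K)) -> K of the Free-Forgetful adjunction
maps |K| generators of F(U(K)) into K. For K = G x H (the product group),
|G x H| = |G| * |H|.
Total generators mapped = 9 * 8 = 72.

72


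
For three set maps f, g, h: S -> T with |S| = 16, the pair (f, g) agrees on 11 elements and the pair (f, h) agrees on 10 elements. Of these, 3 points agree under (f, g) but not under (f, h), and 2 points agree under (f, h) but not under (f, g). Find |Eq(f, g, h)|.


Eq(f, g, h) is the triple-agreement set: points in S where all three
maps take the same value. Using inclusion-exclusion on the pairwise data:
Pair (f, g) agrees on 11 points; pair (f, h) on 10 points.
Points agreeing under (f, g) but not (f, h) = 3; under (f, h) but not (f, g) = 2.
Triple-agreement = agreement-in-(f, g) minus points that agree under (f, g) but not (f, h):
|Eq(f, g, h)| = 11 - 3 = 8
(cross-check via (f, h): 10 - 2 = 8.)

8


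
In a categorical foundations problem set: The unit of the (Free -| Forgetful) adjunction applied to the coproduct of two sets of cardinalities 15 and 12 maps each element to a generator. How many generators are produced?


The unit eta_X: X -> U(F(X)) of the Free-Forgetful adjunction
maps each element of X to a generator of F(X). For X = S + T (disjoint
union in Set), |S + T| = |S| + |T|.
Total mappings = 15 + 12 = 27.

27


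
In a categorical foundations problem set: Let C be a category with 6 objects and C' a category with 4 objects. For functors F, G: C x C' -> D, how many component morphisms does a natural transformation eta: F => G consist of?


A natural transformation eta: F => G assigns one component morphism per
object of the domain category.
The domain is the product category C x C', so
|Ob(C x C')| = |Ob(C)| * |Ob(C')| = 6 * 4 = 24.
Therefore eta has 24 component morphisms.

24


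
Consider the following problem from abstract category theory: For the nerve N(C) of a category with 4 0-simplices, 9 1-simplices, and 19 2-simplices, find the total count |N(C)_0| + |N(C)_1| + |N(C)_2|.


The 2-skeleton of the nerve N(C) consists of simplices in dimensions 0, 1, 2:
  |N(C)_0| = 4 (objects)
  |N(C)_1| = 9 (morphisms)
  |N(C)_2| = 19 (composable pairs)
Total = 4 + 9 + 19 = 32

32


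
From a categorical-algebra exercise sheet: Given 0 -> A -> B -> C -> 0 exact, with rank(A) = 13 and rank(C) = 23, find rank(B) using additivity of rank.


For a short exact sequence 0 -> A -> B -> C -> 0,
rank is additive: rank(B) = rank(A) + rank(C).
rank(B) = 13 + 23 = 36

36


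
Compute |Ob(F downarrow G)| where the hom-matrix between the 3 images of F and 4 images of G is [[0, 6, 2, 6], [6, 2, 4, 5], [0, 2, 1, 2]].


Objects of (F downarrow G) are triples (a, b, h: F(a)->G(b)).
The count equals the sum of all entries in the hom-matrix.
sum(row 0) = 14
sum(row 1) = 17
sum(row 2) = 5
Grand total = 36

36


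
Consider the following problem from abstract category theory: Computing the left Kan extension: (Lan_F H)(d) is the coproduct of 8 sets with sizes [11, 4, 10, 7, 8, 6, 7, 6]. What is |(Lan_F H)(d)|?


Pointwise, the left Kan extension (Lan_F H)(d) is the colimit, indexed
by the comma category (F downarrow d), of H composed with the
projection (F downarrow d) -> C. Here that colimit is given
as a coproduct (disjoint union) of sets, so its cardinality is the
sum of the sizes of the summands.
Coproduct of sets with sizes: 11 + 4 + 10 + 7 + 8 + 6 + 7 + 6
= 59

59


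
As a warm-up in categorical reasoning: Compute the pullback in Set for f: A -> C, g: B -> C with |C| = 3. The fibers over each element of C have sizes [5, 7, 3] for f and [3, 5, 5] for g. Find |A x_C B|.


The pullback A x_C B consists of pairs (a, b) with f(a) = g(b).
For each element c in C, the fiber product has |f^-1(c)| * |g^-1(c)| elements.
Summing over C: 5 * 3 + 7 * 5 + 3 * 5
= 15 + 35 + 15 = 65

65


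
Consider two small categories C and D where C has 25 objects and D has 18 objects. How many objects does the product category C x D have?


The product category C x D has objects that are pairs (c, d).
Number of pairs = |Ob(C)| * |Ob(D)| = 25 * 18 = 450

450


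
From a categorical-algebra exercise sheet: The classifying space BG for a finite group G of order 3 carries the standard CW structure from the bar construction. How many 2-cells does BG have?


In the bar-construction CW model of BG, the n-cells are indexed by
n-tuples [g_1|...|g_n] of non-identity elements of G (degenerate
simplices with some g_i = e do not contribute cells), so there are
(|G| - 1)^n n-cells.
For dim = 2 with |G| = 3:
cells = (3 - 1)^2 = 2^2 = 4

4


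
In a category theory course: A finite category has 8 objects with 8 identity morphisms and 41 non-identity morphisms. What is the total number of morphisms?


Each object has an identity morphism, giving 8 identities.
Adding the 41 non-identity morphisms:
Total = 8 + 41 = 49

49


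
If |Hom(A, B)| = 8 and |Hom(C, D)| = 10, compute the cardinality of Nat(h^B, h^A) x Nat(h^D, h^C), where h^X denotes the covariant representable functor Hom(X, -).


By the Yoneda lemma, Nat(h^B, h^A) is isomorphic to Hom(A, B),
so |Nat(h^B, h^A)| = |Hom(A, B)| and |Nat(h^D, h^C)| = |Hom(C, D)|.
|Hom(A, B)| = 8, |Hom(C, D)| = 10.
|Nat(h^B, h^A) x Nat(h^D, h^C)| = 8 * 10 = 80

80


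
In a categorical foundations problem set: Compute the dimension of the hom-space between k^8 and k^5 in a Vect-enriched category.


In Vect-enriched categories, Hom(k^n, k^m) is the space of m x n matrices.
dim(Hom(k^8, k^5)) = 5 * 8 = 40

40


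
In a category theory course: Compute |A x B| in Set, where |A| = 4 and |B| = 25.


In Set, the product A x B is the Cartesian product.
By the universal property, |A x B| = |A| * |B|.
|A x B| = 4 * 25 = 100

100


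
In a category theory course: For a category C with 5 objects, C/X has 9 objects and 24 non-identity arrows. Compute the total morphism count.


In the slice category C/X, objects are morphisms to X.
Identity morphisms: 9 (one per object of C/X).
Non-identity morphisms: 24.
Total = 9 + 24 = 33

33


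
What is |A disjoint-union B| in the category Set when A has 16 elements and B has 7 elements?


In Set, the coproduct A + B is the disjoint union.
|A + B| = |A| + |B| = 16 + 7 = 23

23


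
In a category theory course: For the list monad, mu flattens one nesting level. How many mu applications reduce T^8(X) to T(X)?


Each application of mu: T^2 -> T removes one layer of nesting.
Starting at depth 8 (i.e., T^8(X)), we need to reach T(X).
Number of mu applications = 8 - 1 = 7

7


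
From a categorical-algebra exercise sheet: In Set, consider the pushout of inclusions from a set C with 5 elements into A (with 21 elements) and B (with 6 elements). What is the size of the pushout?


The pushout A +_C B identifies the images of C in A and B.
|A +_C B| = |A| + |B| - |C| (for injections).
= 21 + 6 - 5 = 22

22


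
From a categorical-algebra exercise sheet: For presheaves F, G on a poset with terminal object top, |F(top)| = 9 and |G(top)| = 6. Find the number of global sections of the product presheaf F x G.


Global sections of a presheaf on a poset with terminal top satisfy
Gamma(H) ~ H(top). Presheaves admit pointwise products, so
(F x G)(top) = F(top) x G(top) (Cartesian product).
|Gamma(F x G)| = |F(top)| * |G(top)| = 9 * 6 = 54.

54


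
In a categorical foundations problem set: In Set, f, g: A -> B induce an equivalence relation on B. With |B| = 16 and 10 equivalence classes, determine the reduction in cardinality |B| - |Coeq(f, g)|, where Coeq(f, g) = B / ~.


The coequalizer Coeq(f, g) = B / ~ has one element per equivalence class.
|B| = 16, |Coeq(f, g)| = 10.
|B| - |Coeq(f, g)| = 16 - 10 = 6.

6


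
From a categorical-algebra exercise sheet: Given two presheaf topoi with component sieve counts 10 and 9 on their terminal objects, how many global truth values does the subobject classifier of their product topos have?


In a product of presheaf topoi E_1 x E_2, the subobject classifier
is Omega = Omega_1 x Omega_2 (componentwise), so
|Omega(top)| = |Omega_1(top_1)| * |Omega_2(top_2)|.
= 10 * 9 = 90.

90


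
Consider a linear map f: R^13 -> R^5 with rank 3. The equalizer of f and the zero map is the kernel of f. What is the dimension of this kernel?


The equalizer of f and the zero map is ker(f).
By the rank-nullity theorem: dim(ker(f)) = dim(domain) - rank(f).
dim(ker(f)) = 13 - 3 = 10

10


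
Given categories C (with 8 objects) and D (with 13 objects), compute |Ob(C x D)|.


The product category C x D has objects that are pairs (c, d).
Number of pairs = |Ob(C)| * |Ob(D)| = 8 * 13 = 104

104


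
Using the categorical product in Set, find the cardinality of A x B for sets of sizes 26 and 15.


In Set, the product A x B is the Cartesian product.
By the universal property, |A x B| = |A| * |B|.
|A x B| = 26 * 15 = 390

390


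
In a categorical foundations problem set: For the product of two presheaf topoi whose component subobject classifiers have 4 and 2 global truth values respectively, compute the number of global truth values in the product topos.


In a product of presheaf topoi E_1 x E_2, the subobject classifier
is Omega = Omega_1 x Omega_2 (componentwise), so
|Omega(top)| = |Omega_1(top_1)| * |Omega_2(top_2)|.
= 4 * 2 = 8.

8


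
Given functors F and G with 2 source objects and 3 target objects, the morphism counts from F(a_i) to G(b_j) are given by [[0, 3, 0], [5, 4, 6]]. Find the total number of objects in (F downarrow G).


Objects of (F downarrow G) are triples (a, b, h: F(a)->G(b)).
The count equals the sum of all entries in the hom-matrix.
sum(row 0) = 3
sum(row 1) = 15
Grand total = 18

18


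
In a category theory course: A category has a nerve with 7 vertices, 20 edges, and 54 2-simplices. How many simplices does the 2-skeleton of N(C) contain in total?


The 2-skeleton of the nerve N(C) consists of simplices in dimensions 0, 1, 2:
  |N(C)_0| = 7 (objects)
  |N(C)_1| = 20 (morphisms)
  |N(C)_2| = 54 (composable pairs)
Total = 7 + 20 + 54 = 81

81


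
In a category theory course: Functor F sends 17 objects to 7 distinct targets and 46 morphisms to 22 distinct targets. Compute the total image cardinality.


The image of F consists of distinct objects and distinct morphisms.
|Im(F)| on objects = 7
|Im(F)| on morphisms = 22
Total image cardinality = 7 + 22 = 29

29


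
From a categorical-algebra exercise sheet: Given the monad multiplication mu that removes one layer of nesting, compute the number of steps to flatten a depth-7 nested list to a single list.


Each application of mu: T^2 -> T removes one layer of nesting.
Starting at depth 7 (i.e., T^7(X)), we need to reach T(X).
Number of mu applications = 7 - 1 = 6

6


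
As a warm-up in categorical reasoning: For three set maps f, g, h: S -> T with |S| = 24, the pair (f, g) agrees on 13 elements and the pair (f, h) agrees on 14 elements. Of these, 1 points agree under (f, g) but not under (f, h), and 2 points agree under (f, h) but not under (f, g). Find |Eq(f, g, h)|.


Eq(f, g, h) is the triple-agreement set: points in S where all three
maps take the same value. Using inclusion-exclusion on the pairwise data:
Pair (f, g) agrees on 13 points; pair (f, h) on 14 points.
Points agreeing under (f, g) but not (f, h) = 1; under (f, h) but not (f, g) = 2.
Triple-agreement = agreement-in-(f, g) minus points that agree under (f, g) but not (f, h):
|Eq(f, g, h)| = 13 - 1 = 12
(cross-check via (f, h): 14 - 2 = 12.)

12


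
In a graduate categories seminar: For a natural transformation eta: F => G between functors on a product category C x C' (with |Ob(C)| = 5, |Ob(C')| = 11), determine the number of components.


A natural transformation eta: F => G assigns one component morphism per
object of the domain category.
The domain is the product category C x C', so
|Ob(C x C')| = |Ob(C)| * |Ob(C')| = 5 * 11 = 55.
Therefore eta has 55 component morphisms.

55


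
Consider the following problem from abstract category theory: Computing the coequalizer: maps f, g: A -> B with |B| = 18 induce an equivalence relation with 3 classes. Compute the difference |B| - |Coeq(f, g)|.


The coequalizer Coeq(f, g) = B / ~ has one element per equivalence class.
|B| = 18, |Coeq(f, g)| = 3.
|B| - |Coeq(f, g)| = 18 - 3 = 15.

15


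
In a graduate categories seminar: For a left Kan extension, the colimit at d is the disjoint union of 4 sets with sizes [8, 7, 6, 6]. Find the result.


Pointwise, the left Kan extension (Lan_F H)(d) is the colimit, indexed
by the comma category (F downarrow d), of H composed with the
projection (F downarrow d) -> C. Here that colimit is given
as a coproduct (disjoint union) of sets, so its cardinality is the
sum of the sizes of the summands.
Coproduct of sets with sizes: 8 + 7 + 6 + 6
= 27

27


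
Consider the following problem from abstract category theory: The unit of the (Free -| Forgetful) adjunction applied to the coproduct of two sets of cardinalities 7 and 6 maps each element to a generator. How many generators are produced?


The unit eta_X: X -> U(F(X)) of the Free-Forgetful adjunction
maps each element of X to a generator of F(X). For X = S + T (disjoint
union in Set), |S + T| = |S| + |T|.
Total mappings = 7 + 6 = 13.

13


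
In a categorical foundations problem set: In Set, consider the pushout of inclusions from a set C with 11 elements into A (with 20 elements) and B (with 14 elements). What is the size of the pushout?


The pushout A +_C B identifies the images of C in A and B.
|A +_C B| = |A| + |B| - |C| (for injections).
= 20 + 14 - 11 = 23

23


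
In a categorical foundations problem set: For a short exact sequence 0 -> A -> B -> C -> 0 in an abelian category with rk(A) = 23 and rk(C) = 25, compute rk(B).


For a short exact sequence 0 -> A -> B -> C -> 0,
rank is additive: rank(B) = rank(A) + rank(C).
rank(B) = 23 + 25 = 48

48


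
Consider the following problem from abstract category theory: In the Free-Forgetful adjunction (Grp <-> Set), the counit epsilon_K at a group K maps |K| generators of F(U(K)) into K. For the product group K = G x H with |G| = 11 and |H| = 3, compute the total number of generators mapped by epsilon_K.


The counit epsilon_K: F(U(K)) -> K of the Free-Forgetful adjunction
maps |K| generators of F(U(K)) into K. For K = G x H (the product group),
|G x H| = |G| * |H|.
Total generators mapped = 11 * 3 = 33.

33


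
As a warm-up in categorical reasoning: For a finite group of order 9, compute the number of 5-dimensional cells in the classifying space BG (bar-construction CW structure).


In the bar-construction CW model of BG, the n-cells are indexed by
n-tuples [g_1|...|g_n] of non-identity elements of G (degenerate
simplices with some g_i = e do not contribute cells), so there are
(|G| - 1)^n n-cells.
For dim = 5 with |G| = 9:
cells = (9 - 1)^5 = 8^5 = 32768

32768


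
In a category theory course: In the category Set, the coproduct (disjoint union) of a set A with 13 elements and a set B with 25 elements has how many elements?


In Set, the coproduct A + B is the disjoint union.
|A + B| = |A| + |B| = 13 + 25 = 38

38


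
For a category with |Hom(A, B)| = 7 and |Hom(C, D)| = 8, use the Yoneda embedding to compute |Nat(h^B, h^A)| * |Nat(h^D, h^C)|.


By the Yoneda lemma, Nat(h^B, h^A) is isomorphic to Hom(A, B),
so |Nat(h^B, h^A)| = |Hom(A, B)| and |Nat(h^D, h^C)| = |Hom(C, D)|.
|Hom(A, B)| = 7, |Hom(C, D)| = 8.
|Nat(h^B, h^A) x Nat(h^D, h^C)| = 7 * 8 = 56

56


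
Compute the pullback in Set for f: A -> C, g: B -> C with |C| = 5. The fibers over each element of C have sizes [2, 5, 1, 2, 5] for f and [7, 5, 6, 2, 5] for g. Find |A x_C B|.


The pullback A x_C B consists of pairs (a, b) with f(a) = g(b).
For each element c in C, the fiber product has |f^-1(c)| * |g^-1(c)| elements.
Summing over C: 2 * 7 + 5 * 5 + 1 * 6 + 2 * 2 + 5 * 5
= 14 + 25 + 6 + 4 + 25 = 74

74


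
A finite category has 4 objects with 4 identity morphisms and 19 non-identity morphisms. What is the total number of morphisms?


Each object has an identity morphism, giving 4 identities.
Adding the 19 non-identity morphisms:
Total = 4 + 19 = 23

23


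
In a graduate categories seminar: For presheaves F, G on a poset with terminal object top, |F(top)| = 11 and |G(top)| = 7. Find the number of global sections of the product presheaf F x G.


Global sections of a presheaf on a poset with terminal top satisfy
Gamma(H) ~ H(top). Presheaves admit pointwise products, so
(F x G)(top) = F(top) x G(top) (Cartesian product).
|Gamma(F x G)| = |F(top)| * |G(top)| = 11 * 7 = 77.

77


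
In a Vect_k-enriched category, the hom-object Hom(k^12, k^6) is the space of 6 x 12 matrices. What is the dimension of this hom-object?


In Vect-enriched categories, Hom(k^n, k^m) is the space of m x n matrices.
dim(Hom(k^12, k^6)) = 6 * 12 = 72

72


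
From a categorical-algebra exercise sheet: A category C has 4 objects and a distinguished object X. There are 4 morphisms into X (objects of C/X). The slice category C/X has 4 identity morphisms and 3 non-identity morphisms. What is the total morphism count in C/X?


In the slice category C/X, objects are morphisms to X.
Identity morphisms: 4 (one per object of C/X).
Non-identity morphisms: 3.
Total = 4 + 3 = 7

7


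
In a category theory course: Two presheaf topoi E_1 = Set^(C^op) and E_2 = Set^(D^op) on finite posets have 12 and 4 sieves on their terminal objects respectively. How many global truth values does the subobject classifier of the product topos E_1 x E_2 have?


In a product of presheaf topoi E_1 x E_2, the subobject classifier
is Omega = Omega_1 x Omega_2 (componentwise), so
|Omega(top)| = |Omega_1(top_1)| * |Omega_2(top_2)|.
= 12 * 4 = 48.

48


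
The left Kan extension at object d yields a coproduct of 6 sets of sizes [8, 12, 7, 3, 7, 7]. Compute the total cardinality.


Pointwise, the left Kan extension (Lan_F H)(d) is the colimit, indexed
by the comma category (F downarrow d), of H composed with the
projection (F downarrow d) -> C. Here that colimit is given
as a coproduct (disjoint union) of sets, so its cardinality is the
sum of the sizes of the summands.
Coproduct of sets with sizes: 8 + 12 + 7 + 3 + 7 + 7
= 44

44


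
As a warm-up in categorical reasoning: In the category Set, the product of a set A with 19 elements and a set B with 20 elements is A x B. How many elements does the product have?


In Set, the product A x B is the Cartesian product.
By the universal property, |A x B| = |A| * |B|.
|A x B| = 19 * 20 = 380

380


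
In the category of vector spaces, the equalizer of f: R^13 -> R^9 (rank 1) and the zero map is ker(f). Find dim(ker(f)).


The equalizer of f and the zero map is ker(f).
By the rank-nullity theorem: dim(ker(f)) = dim(domain) - rank(f).
dim(ker(f)) = 13 - 1 = 12

12


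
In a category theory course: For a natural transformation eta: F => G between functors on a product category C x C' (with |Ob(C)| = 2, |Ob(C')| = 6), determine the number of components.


A natural transformation eta: F => G assigns one component morphism per
object of the domain category.
The domain is the product category C x C', so
|Ob(C x C')| = |Ob(C)| * |Ob(C')| = 2 * 6 = 12.
Therefore eta has 12 component morphisms.

12
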